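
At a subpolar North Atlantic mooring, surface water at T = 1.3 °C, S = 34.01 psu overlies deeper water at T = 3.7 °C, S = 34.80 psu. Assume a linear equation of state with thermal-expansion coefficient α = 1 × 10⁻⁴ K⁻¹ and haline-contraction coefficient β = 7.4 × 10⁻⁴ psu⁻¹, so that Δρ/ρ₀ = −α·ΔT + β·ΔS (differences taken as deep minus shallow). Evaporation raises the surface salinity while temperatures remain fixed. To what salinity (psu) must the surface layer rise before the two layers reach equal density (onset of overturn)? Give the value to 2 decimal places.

Neutral buoyancy requires −α(T_deep − T_surf) + β(S_deep − S_surf′) = 0.
S_surf′ = S_deep − (α/β)·ΔT = 34.80 − (1 × 10⁻⁴/7.4 × 10⁻⁴)·(+2.4) = 34.4757 psu.
Increase required: 34.4757 − 34.01 = 0.4657 psu.

34.48 psu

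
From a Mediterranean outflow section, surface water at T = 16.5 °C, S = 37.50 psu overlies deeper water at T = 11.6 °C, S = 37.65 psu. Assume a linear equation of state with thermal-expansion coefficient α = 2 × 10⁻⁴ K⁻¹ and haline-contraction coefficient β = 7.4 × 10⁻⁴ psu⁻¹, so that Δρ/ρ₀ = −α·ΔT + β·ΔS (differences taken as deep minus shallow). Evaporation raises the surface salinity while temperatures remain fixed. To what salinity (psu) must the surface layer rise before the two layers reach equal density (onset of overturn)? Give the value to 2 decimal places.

38.97 psu

Neutral buoyancy requires −α(T_deep − T_surf) + β(S_deep − S_surf′) = 0.
S_surf′ = S_deep − (α/β)·ΔT = 37.65 − (2 × 10⁻⁴/7.4 × 10⁻⁴)·(-4.9) = 38.9743 psu.
Increase required: 38.9743 − 37.50 = 1.4743 psu.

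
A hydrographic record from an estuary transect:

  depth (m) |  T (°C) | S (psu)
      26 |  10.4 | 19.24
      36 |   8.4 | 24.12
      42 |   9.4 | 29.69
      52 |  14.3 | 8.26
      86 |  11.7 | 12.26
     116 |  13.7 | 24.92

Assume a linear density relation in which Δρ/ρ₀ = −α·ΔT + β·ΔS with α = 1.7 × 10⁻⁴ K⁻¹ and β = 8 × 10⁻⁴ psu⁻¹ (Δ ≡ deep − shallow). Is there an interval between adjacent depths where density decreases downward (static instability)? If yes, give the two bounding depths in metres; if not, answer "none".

Evaluate Δρ/ρ₀ = −αΔT + βΔS across each adjacent pair:
  26–36 m: −αΔT+βΔS = −(1.7 × 10⁻⁴)(-2.0)+(8 × 10⁻⁴)(+4.88) = 4.2 × 10⁻³ → stable
  36–42 m: −αΔT+βΔS = −(1.7 × 10⁻⁴)(+1.0)+(8 × 10⁻⁴)(+5.57) = 4.3 × 10⁻³ → stable
  42–52 m: −αΔT+βΔS = −(1.7 × 10⁻⁴)(+4.9)+(8 × 10⁻⁴)(-21.43) = -0.018 → UNSTABLE
  52–86 m: −αΔT+βΔS = −(1.7 × 10⁻⁴)(-2.6)+(8 × 10⁻⁴)(+4.00) = 3.6 × 10⁻³ → stable
  86–116 m: −αΔT+βΔS = −(1.7 × 10⁻⁴)(+2.0)+(8 × 10⁻⁴)(+12.66) = 9.8 × 10⁻³ → stable
The 42–52 m interval has Δρ < 0: lighter water underlies denser water.

42–52 m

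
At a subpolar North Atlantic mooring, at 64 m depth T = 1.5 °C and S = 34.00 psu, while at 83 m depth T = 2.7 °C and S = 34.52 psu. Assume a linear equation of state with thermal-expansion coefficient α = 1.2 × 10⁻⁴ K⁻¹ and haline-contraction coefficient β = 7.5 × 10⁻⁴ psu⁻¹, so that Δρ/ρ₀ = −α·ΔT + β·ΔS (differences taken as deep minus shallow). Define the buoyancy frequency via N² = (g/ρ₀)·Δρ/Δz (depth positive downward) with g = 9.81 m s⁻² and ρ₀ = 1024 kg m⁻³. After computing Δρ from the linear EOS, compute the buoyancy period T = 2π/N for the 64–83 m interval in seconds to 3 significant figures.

558 s

ΔT = +1.2 K, ΔS = +0.52 psu (deep − shallow).
Δρ/ρ₀ = −αΔT + βΔS = -1.44 × 10⁻⁴ + 3.90 × 10⁻⁴ = 2.46 × 10⁻⁴, so Δρ ≈ 0.2519 kg m⁻³.
N² = (g/ρ₀)·Δρ/Δz = g·(Δρ/ρ₀)/Δz = 9.81 × 2.46 × 10⁻⁴ / 19 = 1.2701 × 10⁻⁴ s⁻².
N = √(1.2701 × 10⁻⁴) = 0.011270 rad s⁻¹ → T = 2π/N = 557.51 s ≈ 558 s.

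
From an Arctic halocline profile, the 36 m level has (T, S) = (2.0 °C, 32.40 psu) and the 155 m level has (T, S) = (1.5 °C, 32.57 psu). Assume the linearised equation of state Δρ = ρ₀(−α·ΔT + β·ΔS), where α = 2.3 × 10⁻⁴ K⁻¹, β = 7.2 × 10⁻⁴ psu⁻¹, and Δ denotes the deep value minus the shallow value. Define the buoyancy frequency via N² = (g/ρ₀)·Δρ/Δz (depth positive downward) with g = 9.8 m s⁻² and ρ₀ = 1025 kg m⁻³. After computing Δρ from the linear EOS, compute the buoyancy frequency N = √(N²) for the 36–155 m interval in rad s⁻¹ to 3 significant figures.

ΔT = -0.5 K, ΔS = +0.17 psu (deep − shallow).
Δρ/ρ₀ = −αΔT + βΔS = 1.15 × 10⁻⁴ + 1.224 × 10⁻⁴ = 2.374 × 10⁻⁴, so Δρ ≈ 0.2433 kg m⁻³.
N² = (g/ρ₀)·Δρ/Δz = g·(Δρ/ρ₀)/Δz = 9.8 × 2.374 × 10⁻⁴ / 119 = 1.9551 × 10⁻⁵ s⁻².
N = √(1.9551 × 10⁻⁵) = 4.4217 × 10⁻³ rad s⁻¹ ≈ 4.42 × 10⁻³ rad s⁻¹.

4.42 × 10⁻³ rad s⁻¹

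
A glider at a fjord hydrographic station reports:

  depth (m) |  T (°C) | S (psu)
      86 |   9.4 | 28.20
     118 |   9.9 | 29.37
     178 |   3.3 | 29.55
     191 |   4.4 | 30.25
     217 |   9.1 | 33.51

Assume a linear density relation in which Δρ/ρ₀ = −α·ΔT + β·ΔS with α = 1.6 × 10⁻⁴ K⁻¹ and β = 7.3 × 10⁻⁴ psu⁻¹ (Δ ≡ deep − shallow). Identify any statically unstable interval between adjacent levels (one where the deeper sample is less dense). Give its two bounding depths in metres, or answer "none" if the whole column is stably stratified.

none

Evaluate Δρ/ρ₀ = −αΔT + βΔS across each adjacent pair:
  86–118 m: −αΔT+βΔS = −(1.6 × 10⁻⁴)(+0.5)+(7.3 × 10⁻⁴)(+1.17) = 7.7 × 10⁻⁴ → stable
  118–178 m: −αΔT+βΔS = −(1.6 × 10⁻⁴)(-6.6)+(7.3 × 10⁻⁴)(+0.18) = 1.2 × 10⁻³ → stable
  178–191 m: −αΔT+βΔS = −(1.6 × 10⁻⁴)(+1.1)+(7.3 × 10⁻⁴)(+0.70) = 3.3 × 10⁻⁴ → stable
  191–217 m: −αΔT+βΔS = −(1.6 × 10⁻⁴)(+4.7)+(7.3 × 10⁻⁴)(+3.26) = 1.6 × 10⁻³ → stable
Every interval has Δρ > 0: the column is stably stratified throughout.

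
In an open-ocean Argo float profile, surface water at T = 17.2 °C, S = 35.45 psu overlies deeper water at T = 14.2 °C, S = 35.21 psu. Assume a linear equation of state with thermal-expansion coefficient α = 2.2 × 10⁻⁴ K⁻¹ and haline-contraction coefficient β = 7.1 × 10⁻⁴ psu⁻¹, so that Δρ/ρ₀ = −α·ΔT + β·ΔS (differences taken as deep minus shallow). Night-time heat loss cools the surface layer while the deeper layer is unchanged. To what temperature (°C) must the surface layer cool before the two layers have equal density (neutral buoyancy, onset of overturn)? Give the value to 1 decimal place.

15.0 °C

Neutral buoyancy requires Δρ = 0, i.e. −α(T_deep − T_surf′) + β(S_deep − S_surf) = 0.
T_surf′ = T_deep − (β/α)·ΔS = 14.2 − (7.1 × 10⁻⁴/2.2 × 10⁻⁴)·(-0.24) = 14.975 °C.
Cooling required: 17.2 − (14.975) = 2.225 °C.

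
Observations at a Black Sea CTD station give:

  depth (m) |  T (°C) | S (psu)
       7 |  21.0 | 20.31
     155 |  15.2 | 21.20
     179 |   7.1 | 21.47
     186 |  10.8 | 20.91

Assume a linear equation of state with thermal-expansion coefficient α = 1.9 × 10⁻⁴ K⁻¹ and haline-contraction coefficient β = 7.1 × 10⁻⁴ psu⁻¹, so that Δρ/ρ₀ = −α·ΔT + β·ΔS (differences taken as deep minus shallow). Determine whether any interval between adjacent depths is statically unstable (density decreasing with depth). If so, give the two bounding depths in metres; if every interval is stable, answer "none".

179–186 m

Evaluate Δρ/ρ₀ = −αΔT + βΔS across each adjacent pair:
  7–155 m: −αΔT+βΔS = −(1.9 × 10⁻⁴)(-5.8)+(7.1 × 10⁻⁴)(+0.89) = 1.7 × 10⁻³ → stable
  155–179 m: −αΔT+βΔS = −(1.9 × 10⁻⁴)(-8.1)+(7.1 × 10⁻⁴)(+0.27) = 1.7 × 10⁻³ → stable
  179–186 m: −αΔT+βΔS = −(1.9 × 10⁻⁴)(+3.7)+(7.1 × 10⁻⁴)(-0.56) = -1.1 × 10⁻³ → UNSTABLE
The 179–186 m interval has Δρ < 0: lighter water underlies denser water.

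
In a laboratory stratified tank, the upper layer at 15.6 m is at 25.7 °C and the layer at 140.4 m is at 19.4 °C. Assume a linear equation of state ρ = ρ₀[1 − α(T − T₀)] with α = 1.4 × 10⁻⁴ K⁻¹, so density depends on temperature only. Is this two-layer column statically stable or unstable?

ΔT = 19.4 − 25.7 = -6.3 K, so Δρ/ρ₀ = −αΔT = 8.82 × 10⁻⁴.
Δρ/ρ₀ > 0, so Δρ > 0: deeper water is denser → statically stable.

stable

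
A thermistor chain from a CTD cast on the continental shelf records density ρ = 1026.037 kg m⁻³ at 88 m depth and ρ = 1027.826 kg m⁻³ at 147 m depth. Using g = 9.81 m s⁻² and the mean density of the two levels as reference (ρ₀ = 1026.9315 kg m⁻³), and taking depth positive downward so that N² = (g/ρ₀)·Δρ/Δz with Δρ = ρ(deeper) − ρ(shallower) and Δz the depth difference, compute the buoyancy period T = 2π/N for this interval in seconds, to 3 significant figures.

Δρ = 1027.826 − 1026.037 = 1.789 kg m⁻³ over Δz = 147 − 88 = 59 m.
N² = (9.81/1026.9315) × (1.789/59) = 2.8966 × 10⁻⁴ s⁻².
N = √(2.8966 × 10⁻⁴) = 0.017019 rad s⁻¹, so T = 2π/N = 369.19 s ≈ 369 s.

369 s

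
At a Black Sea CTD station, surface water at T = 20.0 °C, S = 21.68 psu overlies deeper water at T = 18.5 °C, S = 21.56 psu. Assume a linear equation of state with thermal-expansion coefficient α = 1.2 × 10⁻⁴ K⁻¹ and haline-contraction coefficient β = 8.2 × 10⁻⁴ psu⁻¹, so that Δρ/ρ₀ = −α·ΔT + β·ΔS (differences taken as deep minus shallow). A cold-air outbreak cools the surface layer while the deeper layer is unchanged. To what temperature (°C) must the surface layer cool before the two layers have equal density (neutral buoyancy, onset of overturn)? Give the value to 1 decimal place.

19.3 °C

Neutral buoyancy requires Δρ = 0, i.e. −α(T_deep − T_surf′) + β(S_deep − S_surf) = 0.
T_surf′ = T_deep − (β/α)·ΔS = 18.5 − (8.2 × 10⁻⁴/1.2 × 10⁻⁴)·(-0.12) = 19.320 °C.
Cooling required: 20.0 − (19.320) = 0.680 °C.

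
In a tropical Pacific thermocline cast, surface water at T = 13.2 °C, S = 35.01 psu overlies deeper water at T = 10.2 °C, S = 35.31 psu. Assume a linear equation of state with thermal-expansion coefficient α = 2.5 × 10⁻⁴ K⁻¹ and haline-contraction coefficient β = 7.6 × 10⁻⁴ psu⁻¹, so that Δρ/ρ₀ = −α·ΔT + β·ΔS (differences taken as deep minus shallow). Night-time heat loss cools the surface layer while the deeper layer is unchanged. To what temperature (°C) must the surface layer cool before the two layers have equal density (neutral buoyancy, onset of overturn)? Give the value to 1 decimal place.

9.3 °C

Neutral buoyancy requires Δρ = 0, i.e. −α(T_deep − T_surf′) + β(S_deep − S_surf) = 0.
T_surf′ = T_deep − (β/α)·ΔS = 10.2 − (7.6 × 10⁻⁴/2.5 × 10⁻⁴)·(+0.30) = 9.288 °C.
Cooling required: 13.2 − (9.288) = 3.912 °C.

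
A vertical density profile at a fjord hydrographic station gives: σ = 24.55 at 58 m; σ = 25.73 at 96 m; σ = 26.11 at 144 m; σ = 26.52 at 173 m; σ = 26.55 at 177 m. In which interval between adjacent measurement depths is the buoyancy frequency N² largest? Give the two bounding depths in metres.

Compute the density gradient over each adjacent pair:
  58–96 m: Δρ/Δz = 1.18/38 = 0.031 kg m⁻⁴
  96–144 m: Δρ/Δz = 0.38/48 = 7.9 × 10⁻³ kg m⁻⁴
  144–173 m: Δρ/Δz = 0.41/29 = 0.014 kg m⁻⁴
  173–177 m: Δρ/Δz = 0.03/4 = 7.5 × 10⁻³ kg m⁻⁴
The largest gradient is in the 58–96 m interval — the pycnocline.

58–96 m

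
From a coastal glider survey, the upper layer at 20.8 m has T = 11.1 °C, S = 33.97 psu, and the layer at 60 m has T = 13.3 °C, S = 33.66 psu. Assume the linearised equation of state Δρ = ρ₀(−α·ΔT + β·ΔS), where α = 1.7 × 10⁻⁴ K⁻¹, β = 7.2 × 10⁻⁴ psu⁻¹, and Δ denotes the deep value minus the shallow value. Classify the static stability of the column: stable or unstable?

unstable

ΔT = 13.3 − 11.1 = +2.2 K and ΔS = 33.66 − 33.97 = -0.31 psu (deep − shallow).
−αΔT = -3.74 × 10⁻⁴; βΔS = -2.232 × 10⁻⁴; sum Δρ/ρ₀ = -5.972 × 10⁻⁴.
Δρ/ρ₀ < 0, so Δρ < 0: deeper water is lighter → statically unstable; the column would overturn.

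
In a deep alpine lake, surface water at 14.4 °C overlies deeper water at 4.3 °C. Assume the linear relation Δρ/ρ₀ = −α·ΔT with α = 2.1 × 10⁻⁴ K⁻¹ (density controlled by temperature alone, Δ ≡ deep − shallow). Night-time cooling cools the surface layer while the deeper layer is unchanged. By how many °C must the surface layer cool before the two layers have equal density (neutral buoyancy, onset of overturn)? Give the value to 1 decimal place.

With temperature the only control, equal density requires T_surf′ = T_deep.
T_surf′ = 4.3 °C.
Cooling required: 14.4 − 4.3 = 10.1 °C.

10.1 °C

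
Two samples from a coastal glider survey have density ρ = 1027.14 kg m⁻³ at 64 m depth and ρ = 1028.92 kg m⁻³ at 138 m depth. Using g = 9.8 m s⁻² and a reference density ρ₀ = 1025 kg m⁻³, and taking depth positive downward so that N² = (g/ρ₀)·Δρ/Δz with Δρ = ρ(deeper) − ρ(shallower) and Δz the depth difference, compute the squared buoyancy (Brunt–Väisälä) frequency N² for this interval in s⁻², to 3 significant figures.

Δρ = 1028.92 − 1027.14 = 1.78 kg m⁻³ over Δz = 138 − 64 = 74 m.
N² = (9.8/1025) × (1.78/74) = 2.2998 × 10⁻⁴ s⁻² ≈ 2.30 × 10⁻⁴ s⁻².
N² > 0, so the interval is statically stable.

2.30 × 10⁻⁴ s⁻²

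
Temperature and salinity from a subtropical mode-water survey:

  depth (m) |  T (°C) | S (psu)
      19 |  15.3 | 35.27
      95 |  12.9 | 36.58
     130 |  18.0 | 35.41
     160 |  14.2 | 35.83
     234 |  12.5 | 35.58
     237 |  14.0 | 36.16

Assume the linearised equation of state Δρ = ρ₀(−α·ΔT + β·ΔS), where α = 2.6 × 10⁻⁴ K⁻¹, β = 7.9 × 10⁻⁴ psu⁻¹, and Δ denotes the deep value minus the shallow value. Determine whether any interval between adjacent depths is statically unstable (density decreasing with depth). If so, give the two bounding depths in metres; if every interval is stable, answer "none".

95–130 m

Evaluate Δρ/ρ₀ = −αΔT + βΔS across each adjacent pair:
  19–95 m: −αΔT+βΔS = −(2.6 × 10⁻⁴)(-2.4)+(7.9 × 10⁻⁴)(+1.31) = 1.7 × 10⁻³ → stable
  95–130 m: −αΔT+βΔS = −(2.6 × 10⁻⁴)(+5.1)+(7.9 × 10⁻⁴)(-1.17) = -2.3 × 10⁻³ → UNSTABLE
  130–160 m: −αΔT+βΔS = −(2.6 × 10⁻⁴)(-3.8)+(7.9 × 10⁻⁴)(+0.42) = 1.3 × 10⁻³ → stable
  160–234 m: −αΔT+βΔS = −(2.6 × 10⁻⁴)(-1.7)+(7.9 × 10⁻⁴)(-0.25) = 2.4 × 10⁻⁴ → stable
  234–237 m: −αΔT+βΔS = −(2.6 × 10⁻⁴)(+1.5)+(7.9 × 10⁻⁴)(+0.58) = 6.8 × 10⁻⁵ → stable
The 95–130 m interval has Δρ < 0: lighter water underlies denser water.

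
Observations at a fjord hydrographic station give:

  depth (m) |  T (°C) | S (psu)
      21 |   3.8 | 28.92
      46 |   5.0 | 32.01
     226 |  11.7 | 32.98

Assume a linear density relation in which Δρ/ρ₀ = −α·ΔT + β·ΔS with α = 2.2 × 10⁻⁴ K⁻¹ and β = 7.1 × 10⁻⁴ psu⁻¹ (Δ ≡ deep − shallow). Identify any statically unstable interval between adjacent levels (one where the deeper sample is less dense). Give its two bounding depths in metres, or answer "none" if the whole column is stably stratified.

46–226 m

Evaluate Δρ/ρ₀ = −αΔT + βΔS across each adjacent pair:
  21–46 m: −αΔT+βΔS = −(2.2 × 10⁻⁴)(+1.2)+(7.1 × 10⁻⁴)(+3.09) = 1.9 × 10⁻³ → stable
  46–226 m: −αΔT+βΔS = −(2.2 × 10⁻⁴)(+6.7)+(7.1 × 10⁻⁴)(+0.97) = -7.9 × 10⁻⁴ → UNSTABLE
The 46–226 m interval has Δρ < 0: lighter water underlies denser water.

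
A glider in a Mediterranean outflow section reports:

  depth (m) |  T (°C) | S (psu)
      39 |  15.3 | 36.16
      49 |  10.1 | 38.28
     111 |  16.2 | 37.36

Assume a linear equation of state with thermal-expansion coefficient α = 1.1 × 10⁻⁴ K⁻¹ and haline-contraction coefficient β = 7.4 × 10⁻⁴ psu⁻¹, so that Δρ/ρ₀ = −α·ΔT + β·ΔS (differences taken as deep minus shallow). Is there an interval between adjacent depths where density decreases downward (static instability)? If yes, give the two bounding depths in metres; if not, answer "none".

49–111 m

Evaluate Δρ/ρ₀ = −αΔT + βΔS across each adjacent pair:
  39–49 m: −αΔT+βΔS = −(1.1 × 10⁻⁴)(-5.2)+(7.4 × 10⁻⁴)(+2.12) = 2.1 × 10⁻³ → stable
  49–111 m: −αΔT+βΔS = −(1.1 × 10⁻⁴)(+6.1)+(7.4 × 10⁻⁴)(-0.92) = -1.4 × 10⁻³ → UNSTABLE
The 49–111 m interval has Δρ < 0: lighter water underlies denser water.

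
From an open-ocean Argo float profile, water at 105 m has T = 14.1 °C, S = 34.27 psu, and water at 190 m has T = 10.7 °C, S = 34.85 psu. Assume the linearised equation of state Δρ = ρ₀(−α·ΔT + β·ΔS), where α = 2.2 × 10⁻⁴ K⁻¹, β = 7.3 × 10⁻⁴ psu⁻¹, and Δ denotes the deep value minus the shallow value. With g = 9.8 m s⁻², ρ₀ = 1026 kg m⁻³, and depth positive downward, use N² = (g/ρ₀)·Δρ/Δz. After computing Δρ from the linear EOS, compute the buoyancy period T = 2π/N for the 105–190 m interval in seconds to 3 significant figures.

541 s

ΔT = -3.4 K, ΔS = +0.58 psu (deep − shallow).
Δρ/ρ₀ = −αΔT + βΔS = 7.48 × 10⁻⁴ + 4.234 × 10⁻⁴ = 1.1714 × 10⁻³, so Δρ ≈ 1.202 kg m⁻³.
N² = (g/ρ₀)·Δρ/Δz = g·(Δρ/ρ₀)/Δz = 9.8 × 1.1714 × 10⁻³ / 85 = 1.3506 × 10⁻⁴ s⁻².
N = √(1.3506 × 10⁻⁴) = 0.011622 rad s⁻¹ → T = 2π/N = 540.63 s ≈ 541 s.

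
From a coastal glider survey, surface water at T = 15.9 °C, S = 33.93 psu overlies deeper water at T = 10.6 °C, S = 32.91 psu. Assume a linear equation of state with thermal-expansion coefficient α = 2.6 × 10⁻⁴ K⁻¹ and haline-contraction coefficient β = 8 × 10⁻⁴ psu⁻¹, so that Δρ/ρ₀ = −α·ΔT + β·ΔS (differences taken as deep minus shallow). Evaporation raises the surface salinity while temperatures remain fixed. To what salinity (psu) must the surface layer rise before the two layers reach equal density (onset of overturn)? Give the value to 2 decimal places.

34.63 psu

Neutral buoyancy requires −α(T_deep − T_surf) + β(S_deep − S_surf′) = 0.
S_surf′ = S_deep − (α/β)·ΔT = 32.91 − (2.6 × 10⁻⁴/8 × 10⁻⁴)·(-5.3) = 34.6325 psu.
Increase required: 34.6325 − 33.93 = 0.7025 psu.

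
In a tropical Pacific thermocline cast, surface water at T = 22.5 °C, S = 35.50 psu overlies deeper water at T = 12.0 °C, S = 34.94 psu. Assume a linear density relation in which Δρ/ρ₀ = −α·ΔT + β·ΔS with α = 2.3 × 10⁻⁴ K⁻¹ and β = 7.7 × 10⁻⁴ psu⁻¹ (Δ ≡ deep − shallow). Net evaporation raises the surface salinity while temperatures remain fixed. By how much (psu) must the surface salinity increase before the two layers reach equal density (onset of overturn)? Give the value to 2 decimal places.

Neutral buoyancy requires −α(T_deep − T_surf) + β(S_deep − S_surf′) = 0.
S_surf′ = S_deep − (α/β)·ΔT = 34.94 − (2.3 × 10⁻⁴/7.7 × 10⁻⁴)·(-10.5) = 38.0764 psu.
Increase required: 38.0764 − 35.50 = 2.5764 psu.

2.58 psu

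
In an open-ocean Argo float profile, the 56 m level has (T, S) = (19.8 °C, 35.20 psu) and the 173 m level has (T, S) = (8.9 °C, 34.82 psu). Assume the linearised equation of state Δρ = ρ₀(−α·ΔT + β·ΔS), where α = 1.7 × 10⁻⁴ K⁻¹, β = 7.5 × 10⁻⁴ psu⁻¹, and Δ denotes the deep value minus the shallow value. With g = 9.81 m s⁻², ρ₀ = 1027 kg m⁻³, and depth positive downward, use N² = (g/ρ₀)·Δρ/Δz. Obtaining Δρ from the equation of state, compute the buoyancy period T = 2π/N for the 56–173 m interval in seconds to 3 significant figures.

548 s

ΔT = -10.9 K, ΔS = -0.38 psu (deep − shallow).
Δρ/ρ₀ = −αΔT + βΔS = 1.853 × 10⁻³ − 2.85 × 10⁻⁴ = 1.568 × 10⁻³, so Δρ ≈ 1.610 kg m⁻³.
N² = (g/ρ₀)·Δρ/Δz = g·(Δρ/ρ₀)/Δz = 9.81 × 1.568 × 10⁻³ / 117 = 1.3147 × 10⁻⁴ s⁻².
N = √(1.3147 × 10⁻⁴) = 0.011466 rad s⁻¹ → T = 2π/N = 547.98 s ≈ 548 s.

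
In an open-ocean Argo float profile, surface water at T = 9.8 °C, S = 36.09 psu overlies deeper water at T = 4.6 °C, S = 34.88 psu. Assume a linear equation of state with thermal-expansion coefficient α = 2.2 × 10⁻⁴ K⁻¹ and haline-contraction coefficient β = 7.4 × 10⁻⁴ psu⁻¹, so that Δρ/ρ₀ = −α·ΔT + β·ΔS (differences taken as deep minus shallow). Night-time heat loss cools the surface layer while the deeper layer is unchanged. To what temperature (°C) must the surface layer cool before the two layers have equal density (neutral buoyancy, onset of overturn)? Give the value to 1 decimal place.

8.7 °C

Neutral buoyancy requires Δρ = 0, i.e. −α(T_deep − T_surf′) + β(S_deep − S_surf) = 0.
T_surf′ = T_deep − (β/α)·ΔS = 4.6 − (7.4 × 10⁻⁴/2.2 × 10⁻⁴)·(-1.21) = 8.670 °C.
Cooling required: 9.8 − (8.670) = 1.130 °C.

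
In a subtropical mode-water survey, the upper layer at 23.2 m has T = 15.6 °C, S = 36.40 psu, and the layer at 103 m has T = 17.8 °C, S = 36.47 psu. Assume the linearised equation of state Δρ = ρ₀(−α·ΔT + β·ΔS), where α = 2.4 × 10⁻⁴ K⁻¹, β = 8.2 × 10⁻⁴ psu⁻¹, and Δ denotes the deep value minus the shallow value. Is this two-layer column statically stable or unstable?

ΔT = 17.8 − 15.6 = +2.2 K and ΔS = 36.47 − 36.40 = +0.07 psu (deep − shallow).
−αΔT = -5.28 × 10⁻⁴; βΔS = 5.74 × 10⁻⁵; sum Δρ/ρ₀ = -4.706 × 10⁻⁴.
Δρ/ρ₀ < 0, so Δρ < 0: deeper water is lighter → statically unstable; the column would overturn.

unstable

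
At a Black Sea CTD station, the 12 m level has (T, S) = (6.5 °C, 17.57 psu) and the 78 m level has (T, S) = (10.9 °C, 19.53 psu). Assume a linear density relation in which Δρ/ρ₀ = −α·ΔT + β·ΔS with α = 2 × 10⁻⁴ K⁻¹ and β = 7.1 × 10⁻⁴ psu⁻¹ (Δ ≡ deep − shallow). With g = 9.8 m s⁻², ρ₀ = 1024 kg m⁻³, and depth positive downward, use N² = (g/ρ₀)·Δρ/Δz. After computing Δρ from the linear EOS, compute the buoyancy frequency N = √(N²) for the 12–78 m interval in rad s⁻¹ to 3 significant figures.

ΔT = +4.4 K, ΔS = +1.96 psu (deep − shallow).
Δρ/ρ₀ = −αΔT + βΔS = -8.80 × 10⁻⁴ + 1.3916 × 10⁻³ = 5.116 × 10⁻⁴, so Δρ ≈ 0.5239 kg m⁻³.
N² = (g/ρ₀)·Δρ/Δz = g·(Δρ/ρ₀)/Δz = 9.8 × 5.116 × 10⁻⁴ / 66 = 7.5965 × 10⁻⁵ s⁻².
N = √(7.5965 × 10⁻⁵) = 8.7158 × 10⁻³ rad s⁻¹ ≈ 8.72 × 10⁻³ rad s⁻¹.

8.72 × 10⁻³ rad s⁻¹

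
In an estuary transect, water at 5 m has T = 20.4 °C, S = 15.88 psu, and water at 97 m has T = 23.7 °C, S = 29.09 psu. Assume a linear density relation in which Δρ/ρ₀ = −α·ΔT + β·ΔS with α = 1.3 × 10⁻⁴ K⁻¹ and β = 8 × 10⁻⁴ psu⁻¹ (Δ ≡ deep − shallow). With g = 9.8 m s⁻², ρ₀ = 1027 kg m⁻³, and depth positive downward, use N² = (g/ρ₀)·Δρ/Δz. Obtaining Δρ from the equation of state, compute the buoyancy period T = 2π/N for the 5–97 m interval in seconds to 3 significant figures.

ΔT = +3.3 K, ΔS = +13.21 psu (deep − shallow).
Δρ/ρ₀ = −αΔT + βΔS = -4.29 × 10⁻⁴ + 0.010568 = 0.010139, so Δρ ≈ 10.41 kg m⁻³.
N² = (g/ρ₀)·Δρ/Δz = g·(Δρ/ρ₀)/Δz = 9.8 × 0.010139 / 92 = 1.0800 × 10⁻³ s⁻².
N = √(1.0800 × 10⁻³) = 0.032863 rad s⁻¹ → T = 2π/N = 191.19 s ≈ 191 s.

191 s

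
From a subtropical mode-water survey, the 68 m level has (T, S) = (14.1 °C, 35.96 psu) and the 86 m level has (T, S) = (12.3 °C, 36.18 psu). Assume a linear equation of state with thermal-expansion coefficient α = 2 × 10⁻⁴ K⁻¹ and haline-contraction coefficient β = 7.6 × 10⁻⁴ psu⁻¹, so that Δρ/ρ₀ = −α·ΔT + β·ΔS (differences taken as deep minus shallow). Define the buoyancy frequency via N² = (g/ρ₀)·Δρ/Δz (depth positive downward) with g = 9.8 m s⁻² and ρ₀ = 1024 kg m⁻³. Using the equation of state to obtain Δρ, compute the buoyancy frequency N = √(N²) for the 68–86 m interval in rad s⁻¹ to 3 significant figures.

ΔT = -1.8 K, ΔS = +0.22 psu (deep − shallow).
Δρ/ρ₀ = −αΔT + βΔS = 3.60 × 10⁻⁴ + 1.672 × 10⁻⁴ = 5.272 × 10⁻⁴, so Δρ ≈ 0.5399 kg m⁻³.
N² = (g/ρ₀)·Δρ/Δz = g·(Δρ/ρ₀)/Δz = 9.8 × 5.272 × 10⁻⁴ / 18 = 2.8703 × 10⁻⁴ s⁻².
N = √(2.8703 × 10⁻⁴) = 0.016942 rad s⁻¹ ≈ 0.0169 rad s⁻¹.

0.0169 rad s⁻¹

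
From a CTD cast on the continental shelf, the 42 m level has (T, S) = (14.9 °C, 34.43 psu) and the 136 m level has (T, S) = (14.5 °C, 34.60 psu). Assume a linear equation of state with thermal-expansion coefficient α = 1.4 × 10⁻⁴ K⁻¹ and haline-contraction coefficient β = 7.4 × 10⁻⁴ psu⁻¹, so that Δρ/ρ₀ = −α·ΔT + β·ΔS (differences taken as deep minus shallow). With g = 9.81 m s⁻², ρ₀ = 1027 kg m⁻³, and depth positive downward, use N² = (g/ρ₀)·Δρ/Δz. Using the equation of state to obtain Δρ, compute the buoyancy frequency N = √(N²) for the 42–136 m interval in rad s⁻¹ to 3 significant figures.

4.36 × 10⁻³ rad s⁻¹

ΔT = -0.4 K, ΔS = +0.17 psu (deep − shallow).
Δρ/ρ₀ = −αΔT + βΔS = 5.60 × 10⁻⁵ + 1.258 × 10⁻⁴ = 1.818 × 10⁻⁴, so Δρ ≈ 0.1867 kg m⁻³.
N² = (g/ρ₀)·Δρ/Δz = g·(Δρ/ρ₀)/Δz = 9.81 × 1.818 × 10⁻⁴ / 94 = 1.8973 × 10⁻⁵ s⁻².
N = √(1.8973 × 10⁻⁵) = 4.3558 × 10⁻³ rad s⁻¹ ≈ 4.36 × 10⁻³ rad s⁻¹.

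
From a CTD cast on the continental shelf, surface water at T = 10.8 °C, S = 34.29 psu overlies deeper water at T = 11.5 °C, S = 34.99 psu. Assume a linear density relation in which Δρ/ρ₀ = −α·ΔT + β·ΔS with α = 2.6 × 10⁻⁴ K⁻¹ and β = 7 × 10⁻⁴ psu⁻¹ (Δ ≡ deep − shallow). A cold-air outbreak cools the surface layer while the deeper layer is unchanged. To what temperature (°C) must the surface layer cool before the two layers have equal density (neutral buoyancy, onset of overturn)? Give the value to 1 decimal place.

Neutral buoyancy requires Δρ = 0, i.e. −α(T_deep − T_surf′) + β(S_deep − S_surf) = 0.
T_surf′ = T_deep − (β/α)·ΔS = 11.5 − (7 × 10⁻⁴/2.6 × 10⁻⁴)·(+0.70) = 9.615 °C.
Cooling required: 10.8 − (9.615) = 1.185 °C.

9.6 °C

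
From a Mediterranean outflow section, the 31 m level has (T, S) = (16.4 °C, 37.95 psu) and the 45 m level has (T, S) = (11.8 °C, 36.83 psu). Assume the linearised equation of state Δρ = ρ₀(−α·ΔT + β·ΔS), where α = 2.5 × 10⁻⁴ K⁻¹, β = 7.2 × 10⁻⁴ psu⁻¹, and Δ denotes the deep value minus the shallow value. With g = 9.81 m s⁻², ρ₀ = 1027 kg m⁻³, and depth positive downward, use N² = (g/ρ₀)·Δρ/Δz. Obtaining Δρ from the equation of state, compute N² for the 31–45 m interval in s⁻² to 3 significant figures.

2.41 × 10⁻⁴ s⁻²

ΔT = -4.6 K, ΔS = -1.12 psu (deep − shallow).
Δρ/ρ₀ = −αΔT + βΔS = 1.15 × 10⁻³ − 8.064 × 10⁻⁴ = 3.436 × 10⁻⁴, so Δρ ≈ 0.3529 kg m⁻³.
N² = (g/ρ₀)·Δρ/Δz = g·(Δρ/ρ₀)/Δz = 9.81 × 3.436 × 10⁻⁴ / 14 = 2.4077 × 10⁻⁴ s⁻² ≈ 2.41 × 10⁻⁴ s⁻².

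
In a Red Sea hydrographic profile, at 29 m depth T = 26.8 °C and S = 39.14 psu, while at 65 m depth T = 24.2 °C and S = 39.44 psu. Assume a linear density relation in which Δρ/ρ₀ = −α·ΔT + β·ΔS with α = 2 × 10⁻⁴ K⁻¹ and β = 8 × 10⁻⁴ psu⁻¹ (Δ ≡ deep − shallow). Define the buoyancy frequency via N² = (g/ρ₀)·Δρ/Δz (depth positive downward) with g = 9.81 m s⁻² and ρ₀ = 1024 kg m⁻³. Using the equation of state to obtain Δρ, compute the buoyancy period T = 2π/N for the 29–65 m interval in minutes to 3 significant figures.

7.28 min

ΔT = -2.6 K, ΔS = +0.30 psu (deep − shallow).
Δρ/ρ₀ = −αΔT + βΔS = 5.20 × 10⁻⁴ + 2.40 × 10⁻⁴ = 7.60 × 10⁻⁴, so Δρ ≈ 0.7782 kg m⁻³.
N² = (g/ρ₀)·Δρ/Δz = g·(Δρ/ρ₀)/Δz = 9.81 × 7.60 × 10⁻⁴ / 36 = 2.0710 × 10⁻⁴ s⁻².
N = √(2.0710 × 10⁻⁴) = 0.014391 rad s⁻¹ → T = 2π/N = 436.61 s = 7.2768 min ≈ 7.28 min.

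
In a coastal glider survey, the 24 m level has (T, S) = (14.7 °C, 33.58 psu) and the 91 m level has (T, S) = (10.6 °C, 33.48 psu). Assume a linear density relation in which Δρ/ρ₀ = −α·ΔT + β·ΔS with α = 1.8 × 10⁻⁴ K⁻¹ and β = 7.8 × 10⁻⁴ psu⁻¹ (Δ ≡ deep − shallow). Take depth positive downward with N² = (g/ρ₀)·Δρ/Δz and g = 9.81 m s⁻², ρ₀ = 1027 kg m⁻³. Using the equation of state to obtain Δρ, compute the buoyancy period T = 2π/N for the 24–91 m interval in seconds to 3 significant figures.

ΔT = -4.1 K, ΔS = -0.10 psu (deep − shallow).
Δρ/ρ₀ = −αΔT + βΔS = 7.38 × 10⁻⁴ − 7.80 × 10⁻⁵ = 6.60 × 10⁻⁴, so Δρ ≈ 0.6778 kg m⁻³.
N² = (g/ρ₀)·Δρ/Δz = g·(Δρ/ρ₀)/Δz = 9.81 × 6.60 × 10⁻⁴ / 67 = 9.6636 × 10⁻⁵ s⁻².
N = √(9.6636 × 10⁻⁵) = 9.8304 × 10⁻³ rad s⁻¹ → T = 2π/N = 639.16 s ≈ 639 s.

639 s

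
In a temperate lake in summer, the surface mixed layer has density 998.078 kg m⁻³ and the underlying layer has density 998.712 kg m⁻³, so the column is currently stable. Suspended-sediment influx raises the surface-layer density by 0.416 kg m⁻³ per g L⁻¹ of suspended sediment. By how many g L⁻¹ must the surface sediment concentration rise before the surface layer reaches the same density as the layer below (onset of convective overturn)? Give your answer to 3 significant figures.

1.52 g L⁻¹

Density deficit of the surface layer: 998.712 − 998.078 = 0.634 kg m⁻³.
Required change = 0.634 / 0.416 = 1.52 g L⁻¹.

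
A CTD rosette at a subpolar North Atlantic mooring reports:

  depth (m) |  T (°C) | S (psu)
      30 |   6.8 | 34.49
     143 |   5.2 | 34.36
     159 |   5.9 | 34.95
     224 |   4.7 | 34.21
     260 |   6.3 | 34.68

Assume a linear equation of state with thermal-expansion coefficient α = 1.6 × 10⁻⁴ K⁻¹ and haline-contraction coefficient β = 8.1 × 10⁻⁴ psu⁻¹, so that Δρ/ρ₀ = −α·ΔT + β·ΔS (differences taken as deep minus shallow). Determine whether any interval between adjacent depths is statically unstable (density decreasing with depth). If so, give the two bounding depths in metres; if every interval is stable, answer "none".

159–224 m

Evaluate Δρ/ρ₀ = −αΔT + βΔS across each adjacent pair:
  30–143 m: −αΔT+βΔS = −(1.6 × 10⁻⁴)(-1.6)+(8.1 × 10⁻⁴)(-0.13) = 1.5 × 10⁻⁴ → stable
  143–159 m: −αΔT+βΔS = −(1.6 × 10⁻⁴)(+0.7)+(8.1 × 10⁻⁴)(+0.59) = 3.7 × 10⁻⁴ → stable
  159–224 m: −αΔT+βΔS = −(1.6 × 10⁻⁴)(-1.2)+(8.1 × 10⁻⁴)(-0.74) = -4.1 × 10⁻⁴ → UNSTABLE
  224–260 m: −αΔT+βΔS = −(1.6 × 10⁻⁴)(+1.6)+(8.1 × 10⁻⁴)(+0.47) = 1.2 × 10⁻⁴ → stable
The 159–224 m interval has Δρ < 0: lighter water underlies denser water.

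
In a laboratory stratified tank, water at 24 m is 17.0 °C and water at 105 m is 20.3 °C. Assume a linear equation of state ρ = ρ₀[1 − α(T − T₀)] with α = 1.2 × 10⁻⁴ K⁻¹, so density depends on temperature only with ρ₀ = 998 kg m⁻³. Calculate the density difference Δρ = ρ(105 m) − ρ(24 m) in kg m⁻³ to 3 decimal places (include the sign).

-0.395 kg m⁻³

ΔT = +3.3 K, Δρ/ρ₀ = −αΔT = -3.96 × 10⁻⁴.
Δρ = 998 × (-3.96 × 10⁻⁴) = -0.395 kg m⁻³.
Negative Δρ: lighter below, statically unstable.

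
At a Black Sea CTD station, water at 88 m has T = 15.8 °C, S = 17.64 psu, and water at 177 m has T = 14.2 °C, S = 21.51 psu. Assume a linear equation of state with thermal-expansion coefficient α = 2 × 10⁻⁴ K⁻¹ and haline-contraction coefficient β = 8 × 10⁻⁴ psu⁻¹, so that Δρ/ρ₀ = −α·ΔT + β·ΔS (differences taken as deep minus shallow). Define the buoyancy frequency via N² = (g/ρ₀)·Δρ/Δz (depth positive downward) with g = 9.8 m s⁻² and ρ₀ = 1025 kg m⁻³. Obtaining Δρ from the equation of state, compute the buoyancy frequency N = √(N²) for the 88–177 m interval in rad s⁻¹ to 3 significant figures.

0.0194 rad s⁻¹

ΔT = -1.6 K, ΔS = +3.87 psu (deep − shallow).
Δρ/ρ₀ = −αΔT + βΔS = 3.20 × 10⁻⁴ + 3.096 × 10⁻³ = 3.416 × 10⁻³, so Δρ ≈ 3.501 kg m⁻³.
N² = (g/ρ₀)·Δρ/Δz = g·(Δρ/ρ₀)/Δz = 9.8 × 3.416 × 10⁻³ / 89 = 3.7614 × 10⁻⁴ s⁻².
N = √(3.7614 × 10⁻⁴) = 0.019394 rad s⁻¹ ≈ 0.0194 rad s⁻¹.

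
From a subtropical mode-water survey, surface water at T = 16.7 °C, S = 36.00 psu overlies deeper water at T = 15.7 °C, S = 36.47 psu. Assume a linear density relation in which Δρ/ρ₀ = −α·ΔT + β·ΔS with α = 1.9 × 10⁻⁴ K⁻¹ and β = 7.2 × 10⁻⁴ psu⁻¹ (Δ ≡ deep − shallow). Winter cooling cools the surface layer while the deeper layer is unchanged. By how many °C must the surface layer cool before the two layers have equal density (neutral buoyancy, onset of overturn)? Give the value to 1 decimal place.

Neutral buoyancy requires Δρ = 0, i.e. −α(T_deep − T_surf′) + β(S_deep − S_surf) = 0.
T_surf′ = T_deep − (β/α)·ΔS = 15.7 − (7.2 × 10⁻⁴/1.9 × 10⁻⁴)·(+0.47) = 13.919 °C.
Cooling required: 16.7 − (13.919) = 2.781 °C.

2.8 °C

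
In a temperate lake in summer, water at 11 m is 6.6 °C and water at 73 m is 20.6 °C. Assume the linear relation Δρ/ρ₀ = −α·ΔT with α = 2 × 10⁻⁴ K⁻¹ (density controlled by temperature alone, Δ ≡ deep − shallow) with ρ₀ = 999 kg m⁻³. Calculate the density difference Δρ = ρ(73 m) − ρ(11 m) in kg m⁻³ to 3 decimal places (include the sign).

ΔT = +14.0 K, Δρ/ρ₀ = −αΔT = -2.80 × 10⁻³.
Δρ = 999 × (-2.80 × 10⁻³) = -2.797 kg m⁻³.
Negative Δρ: lighter below, statically unstable.

-2.797 kg m⁻³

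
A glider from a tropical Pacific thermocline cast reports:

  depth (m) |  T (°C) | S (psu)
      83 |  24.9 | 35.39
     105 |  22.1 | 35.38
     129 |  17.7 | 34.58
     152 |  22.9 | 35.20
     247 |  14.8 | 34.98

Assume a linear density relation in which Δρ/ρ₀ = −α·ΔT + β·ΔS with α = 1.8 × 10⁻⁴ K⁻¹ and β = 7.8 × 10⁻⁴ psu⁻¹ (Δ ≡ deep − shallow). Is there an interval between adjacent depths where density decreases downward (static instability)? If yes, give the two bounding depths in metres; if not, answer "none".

Evaluate Δρ/ρ₀ = −αΔT + βΔS across each adjacent pair:
  83–105 m: −αΔT+βΔS = −(1.8 × 10⁻⁴)(-2.8)+(7.8 × 10⁻⁴)(-0.01) = 5.0 × 10⁻⁴ → stable
  105–129 m: −αΔT+βΔS = −(1.8 × 10⁻⁴)(-4.4)+(7.8 × 10⁻⁴)(-0.80) = 1.7 × 10⁻⁴ → stable
  129–152 m: −αΔT+βΔS = −(1.8 × 10⁻⁴)(+5.2)+(7.8 × 10⁻⁴)(+0.62) = -4.5 × 10⁻⁴ → UNSTABLE
  152–247 m: −αΔT+βΔS = −(1.8 × 10⁻⁴)(-8.1)+(7.8 × 10⁻⁴)(-0.22) = 1.3 × 10⁻³ → stable
The 129–152 m interval has Δρ < 0: lighter water underlies denser water.

129–152 m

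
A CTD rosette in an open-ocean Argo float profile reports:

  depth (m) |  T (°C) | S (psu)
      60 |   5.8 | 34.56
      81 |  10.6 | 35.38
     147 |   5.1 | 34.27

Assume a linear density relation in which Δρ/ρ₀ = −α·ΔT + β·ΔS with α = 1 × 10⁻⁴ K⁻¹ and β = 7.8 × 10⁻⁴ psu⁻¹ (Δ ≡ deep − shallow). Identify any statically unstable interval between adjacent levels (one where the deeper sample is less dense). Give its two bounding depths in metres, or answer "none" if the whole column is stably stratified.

Evaluate Δρ/ρ₀ = −αΔT + βΔS across each adjacent pair:
  60–81 m: −αΔT+βΔS = −(1 × 10⁻⁴)(+4.8)+(7.8 × 10⁻⁴)(+0.82) = 1.6 × 10⁻⁴ → stable
  81–147 m: −αΔT+βΔS = −(1 × 10⁻⁴)(-5.5)+(7.8 × 10⁻⁴)(-1.11) = -3.2 × 10⁻⁴ → UNSTABLE
The 81–147 m interval has Δρ < 0: lighter water underlies denser water.

81–147 m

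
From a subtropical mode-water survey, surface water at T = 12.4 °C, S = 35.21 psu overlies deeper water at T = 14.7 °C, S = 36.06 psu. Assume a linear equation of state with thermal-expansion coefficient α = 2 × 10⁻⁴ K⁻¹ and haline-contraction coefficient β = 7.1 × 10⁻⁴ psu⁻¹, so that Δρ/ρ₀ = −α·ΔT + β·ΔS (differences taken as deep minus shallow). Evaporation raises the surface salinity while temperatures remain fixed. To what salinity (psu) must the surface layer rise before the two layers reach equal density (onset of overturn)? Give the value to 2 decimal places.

Neutral buoyancy requires −α(T_deep − T_surf) + β(S_deep − S_surf′) = 0.
S_surf′ = S_deep − (α/β)·ΔT = 36.06 − (2 × 10⁻⁴/7.1 × 10⁻⁴)·(+2.3) = 35.4121 psu.
Increase required: 35.4121 − 35.21 = 0.2021 psu.

35.41 psu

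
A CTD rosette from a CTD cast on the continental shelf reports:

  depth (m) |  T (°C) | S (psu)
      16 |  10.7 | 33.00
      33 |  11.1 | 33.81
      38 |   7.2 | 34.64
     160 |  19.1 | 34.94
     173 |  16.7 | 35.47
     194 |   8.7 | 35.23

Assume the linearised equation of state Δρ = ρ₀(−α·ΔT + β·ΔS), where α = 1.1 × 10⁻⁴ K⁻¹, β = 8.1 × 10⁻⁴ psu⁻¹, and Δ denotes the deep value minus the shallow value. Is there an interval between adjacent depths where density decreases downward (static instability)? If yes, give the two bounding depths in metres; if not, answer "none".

38–160 m

Evaluate Δρ/ρ₀ = −αΔT + βΔS across each adjacent pair:
  16–33 m: −αΔT+βΔS = −(1.1 × 10⁻⁴)(+0.4)+(8.1 × 10⁻⁴)(+0.81) = 6.1 × 10⁻⁴ → stable
  33–38 m: −αΔT+βΔS = −(1.1 × 10⁻⁴)(-3.9)+(8.1 × 10⁻⁴)(+0.83) = 1.1 × 10⁻³ → stable
  38–160 m: −αΔT+βΔS = −(1.1 × 10⁻⁴)(+11.9)+(8.1 × 10⁻⁴)(+0.30) = -1.1 × 10⁻³ → UNSTABLE
  160–173 m: −αΔT+βΔS = −(1.1 × 10⁻⁴)(-2.4)+(8.1 × 10⁻⁴)(+0.53) = 6.9 × 10⁻⁴ → stable
  173–194 m: −αΔT+βΔS = −(1.1 × 10⁻⁴)(-8.0)+(8.1 × 10⁻⁴)(-0.24) = 6.9 × 10⁻⁴ → stable
The 38–160 m interval has Δρ < 0: lighter water underlies denser water.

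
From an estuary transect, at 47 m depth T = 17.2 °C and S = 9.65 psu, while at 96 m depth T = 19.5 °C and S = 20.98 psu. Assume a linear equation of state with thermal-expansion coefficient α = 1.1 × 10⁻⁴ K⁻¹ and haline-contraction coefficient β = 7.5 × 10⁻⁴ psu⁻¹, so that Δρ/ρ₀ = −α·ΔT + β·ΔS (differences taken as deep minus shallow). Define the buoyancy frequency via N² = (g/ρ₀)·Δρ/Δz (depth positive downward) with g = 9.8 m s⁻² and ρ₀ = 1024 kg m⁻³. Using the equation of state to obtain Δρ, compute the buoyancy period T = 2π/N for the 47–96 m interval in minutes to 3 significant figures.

ΔT = +2.3 K, ΔS = +11.33 psu (deep − shallow).
Δρ/ρ₀ = −αΔT + βΔS = -2.53 × 10⁻⁴ + 8.4975 × 10⁻³ = 8.2445 × 10⁻³, so Δρ ≈ 8.442 kg m⁻³.
N² = (g/ρ₀)·Δρ/Δz = g·(Δρ/ρ₀)/Δz = 9.8 × 8.2445 × 10⁻³ / 49 = 1.6489 × 10⁻³ s⁻².
N = √(1.6489 × 10⁻³) = 0.040607 rad s⁻¹ → T = 2π/N = 154.73 s = 2.5788 min ≈ 2.58 min.

2.58 min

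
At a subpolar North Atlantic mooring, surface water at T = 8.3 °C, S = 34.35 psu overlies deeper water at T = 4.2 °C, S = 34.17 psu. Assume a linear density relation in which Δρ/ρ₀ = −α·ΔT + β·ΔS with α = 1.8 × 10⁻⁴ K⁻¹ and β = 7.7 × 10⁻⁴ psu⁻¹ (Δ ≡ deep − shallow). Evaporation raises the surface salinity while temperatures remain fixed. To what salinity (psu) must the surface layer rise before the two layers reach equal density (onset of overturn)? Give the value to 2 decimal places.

35.13 psu

Neutral buoyancy requires −α(T_deep − T_surf) + β(S_deep − S_surf′) = 0.
S_surf′ = S_deep − (α/β)·ΔT = 34.17 − (1.8 × 10⁻⁴/7.7 × 10⁻⁴)·(-4.1) = 35.1284 psu.
Increase required: 35.1284 − 34.35 = 0.7784 psu.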